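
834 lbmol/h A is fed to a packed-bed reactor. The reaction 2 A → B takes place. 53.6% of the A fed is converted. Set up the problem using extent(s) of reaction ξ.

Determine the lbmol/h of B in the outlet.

A reacted = 0.536 × 834 = 447 lbmol/h; ν_A = −2, so ξ = 447/2 = 223.5 lbmol/h.
Outlet amounts (n = n₀ + ν ξ):
  A: 834 − 2(223.5) = 387
  B: 0 + 1(223.5) = 223.5

224 lbmol/h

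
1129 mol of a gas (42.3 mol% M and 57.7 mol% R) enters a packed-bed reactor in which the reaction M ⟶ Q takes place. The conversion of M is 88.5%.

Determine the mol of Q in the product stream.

423 mol

M reacted = 0.885 × 477.6 = 422.6 mol; ν_M = −1, so ξ = 422.6/1 = 422.6 mol.
Outlet amounts (n = n₀ + ν ξ):
  M: 477.6 − 1(422.6) = 54.92
  Q: 0 + 1(422.6) = 422.6
  R: 651.4 (inert)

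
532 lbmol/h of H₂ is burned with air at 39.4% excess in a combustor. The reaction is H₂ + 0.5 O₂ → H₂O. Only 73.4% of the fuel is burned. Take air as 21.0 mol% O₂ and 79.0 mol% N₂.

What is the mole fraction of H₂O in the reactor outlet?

Stoichiometric O₂ = 0.5 × 532 = 266 lbmol/h; O₂ fed = 266 × 1.394 = 370.8 lbmol/h.
N₂ fed = 370.8 × 79/21 = 1395 lbmol/h.
Fuel reacted = 0.734 × 532 → ξ = 390.5 lbmol/h.
Outlet (n = n₀ + ν ξ):
  H₂: 532 − 1(390.5) = 141.5
  O₂: 370.8 − 0.5(390.5) = 175.6
  N₂: 1395 (inert)
  H₂O: 0 + 1(390.5) = 390.5
Total out = 2102 lbmol/h; y_H₂O = 390.5 / 2102 = 0.1857.

0.186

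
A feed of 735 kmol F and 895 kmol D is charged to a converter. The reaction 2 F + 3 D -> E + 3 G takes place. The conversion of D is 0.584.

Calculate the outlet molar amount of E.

174 kmol

D reacted = 0.584 × 895 = 522.7 kmol; ν_D = −3, so ξ = 522.7/3 = 174.2 kmol.
Outlet amounts (n = n₀ + ν ξ):
  F: 735 − 2(174.2) = 386.5
  D: 895 − 3(174.2) = 372.3
  E: 0 + 1(174.2) = 174.2
  G: 0 + 3(174.2) = 522.7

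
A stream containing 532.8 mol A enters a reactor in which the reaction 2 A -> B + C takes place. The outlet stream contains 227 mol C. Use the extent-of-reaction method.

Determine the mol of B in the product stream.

For C: n = n₀ + 1ξ → 227 = 0 + 1ξ, giving ξ = 227 mol.
Outlet amounts (n = n₀ + ν ξ):
  A: 532.8 − 2(227) = 78.8
  B: 0 + 1(227) = 227
  C: 0 + 1(227) = 227

227 mol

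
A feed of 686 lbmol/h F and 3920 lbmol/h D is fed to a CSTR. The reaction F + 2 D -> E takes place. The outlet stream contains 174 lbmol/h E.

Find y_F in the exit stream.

0.12

For E: n = n₀ + 1ξ → 174 = 0 + 1ξ, giving ξ = 174 lbmol/h.
Outlet amounts (n = n₀ + ν ξ):
  F: 686 − 1(174) = 512
  D: 3920 − 2(174) = 3572
  E: 0 + 1(174) = 174
Total out = 4258 lbmol/h; y_F = 512 / 4258 = 0.1202.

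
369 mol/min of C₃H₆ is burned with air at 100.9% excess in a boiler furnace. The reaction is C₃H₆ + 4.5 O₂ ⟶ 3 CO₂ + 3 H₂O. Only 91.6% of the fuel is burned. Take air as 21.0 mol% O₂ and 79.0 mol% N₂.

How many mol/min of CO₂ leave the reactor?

Stoichiometric O₂ = 4.5 × 369 = 1660 mol/min; O₂ fed = 1660 × 2.009 = 3336 mol/min.
N₂ fed = 3336 × 79/21 = 12550 mol/min.
Fuel reacted = 0.916 × 369 → ξ = 338 mol/min.
Outlet (n = n₀ + ν ξ):
  C₃H₆: 369 − 1(338) = 31
  O₂: 3336 − 4.5(338) = 1815
  N₂: 12550 (inert)
  CO₂: 0 + 3(338) = 1014
  H₂O: 0 + 3(338) = 1014

1010 mol/min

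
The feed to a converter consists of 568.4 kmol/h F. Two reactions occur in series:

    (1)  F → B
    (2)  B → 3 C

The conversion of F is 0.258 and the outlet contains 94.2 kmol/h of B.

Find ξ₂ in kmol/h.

Conversion of F: F consumed = 1ξ₁ = 0.258 × 568.4 → ξ₁ = 146.6 kmol/h.
B balance: n_B = 0 + 1ξ₁ − 1ξ₂ = 94.2 → ξ₂ = (1·146.6 − 94.2)/1 = 52.45 kmol/h.
Outlet amounts (n = n₀ + Σ ν·ξ):
  F: 568.4 − 1(146.6) = 421.8
  B: 0 + 1(146.6) − 1(52.45) = 94.2
  C: 0 + 3(52.45) = 157.3

ξ₂ = 52.4 kmol/h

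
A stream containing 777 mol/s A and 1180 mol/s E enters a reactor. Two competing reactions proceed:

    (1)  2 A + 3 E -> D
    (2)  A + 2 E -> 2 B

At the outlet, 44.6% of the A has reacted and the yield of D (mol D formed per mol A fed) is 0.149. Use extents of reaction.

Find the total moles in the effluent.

Yield of D: 1ξ₁ / 777 = 0.149 → ξ₁ = 115.8 mol/s.
Conversion of A: 2ξ₁ + 1ξ₂ = 0.446 × 777 = 346.5 → ξ₂ = 115 mol/s.
Outlet amounts (n = n₀ + Σ ν·ξ):
  A: 777 − 2(115.8) − 1(115) = 430.5
  E: 1180 − 3(115.8) − 2(115) = 602.7
  D: 0 + 1(115.8) = 115.8
  B: 0 + 2(115) = 230
Total out = 430.5 + 602.7 + 115.8 + 230 = 1379 mol/s.

1380 mol/s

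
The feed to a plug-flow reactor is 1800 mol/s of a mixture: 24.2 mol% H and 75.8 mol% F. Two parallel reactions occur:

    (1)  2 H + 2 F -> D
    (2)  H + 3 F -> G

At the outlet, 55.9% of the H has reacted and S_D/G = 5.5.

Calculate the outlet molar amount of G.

20.3 mol/s

Conversion of H: H consumed = 0.559 × 435.6 = 243.5 mol/s = 2ξ₁ + 1ξ₂.
Selectivity: 1ξ₁ / (1ξ₂) = 5.5 → ξ₁ = 5.5 ξ₂.
Substitute: (2·5.5 + 1) ξ₂ = 243.5 → ξ₂ = 20.29 mol/s, ξ₁ = 111.6 mol/s.
Outlet amounts (n = n₀ + Σ ν·ξ):
  H: 435.6 − 2(111.6) − 1(20.29) = 192.1
  F: 1364 − 2(111.6) − 3(20.29) = 1080
  D: 0 + 1(111.6) = 111.6
  G: 0 + 1(20.29) = 20.29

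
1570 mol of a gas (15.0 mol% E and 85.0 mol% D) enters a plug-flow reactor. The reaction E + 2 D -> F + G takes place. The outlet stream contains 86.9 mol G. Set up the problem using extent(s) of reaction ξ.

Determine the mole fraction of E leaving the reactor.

For G: n = n₀ + 1ξ → 86.9 = 0 + 1ξ, giving ξ = 86.9 mol.
Outlet amounts (n = n₀ + ν ξ):
  E: 235.5 − 1(86.9) = 148.6
  D: 1334 − 2(86.9) = 1161
  F: 0 + 1(86.9) = 86.9
  G: 0 + 1(86.9) = 86.9
Total out = 1483 mol; y_E = 148.6 / 1483 = 0.1002.

0.1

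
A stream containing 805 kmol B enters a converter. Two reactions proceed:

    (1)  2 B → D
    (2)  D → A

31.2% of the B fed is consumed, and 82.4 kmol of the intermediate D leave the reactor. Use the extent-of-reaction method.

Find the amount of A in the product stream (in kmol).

43.2 kmol

Conversion of B: B consumed = 2ξ₁ = 0.312 × 805 → ξ₁ = 125.6 kmol.
D balance: n_D = 0 + 1ξ₁ − 1ξ₂ = 82.4 → ξ₂ = (1·125.6 − 82.4)/1 = 43.18 kmol.
Outlet amounts (n = n₀ + Σ ν·ξ):
  B: 805 − 2(125.6) = 553.8
  D: 0 + 1(125.6) − 1(43.18) = 82.4
  A: 0 + 1(43.18) = 43.18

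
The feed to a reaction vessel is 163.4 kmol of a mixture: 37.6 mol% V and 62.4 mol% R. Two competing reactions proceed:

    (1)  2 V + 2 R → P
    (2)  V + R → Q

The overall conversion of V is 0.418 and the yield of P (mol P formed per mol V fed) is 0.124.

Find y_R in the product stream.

0.586

Yield of P: 1ξ₁ / 61.44 = 0.124 → ξ₁ = 7.618 kmol.
Conversion of V: 2ξ₁ + 1ξ₂ = 0.418 × 61.44 = 25.68 → ξ₂ = 10.44 kmol.
Outlet amounts (n = n₀ + Σ ν·ξ):
  V: 61.44 − 2(7.618) − 1(10.44) = 35.76
  R: 102 − 2(7.618) − 1(10.44) = 76.28
  P: 0 + 1(7.618) = 7.618
  Q: 0 + 1(10.44) = 10.44
Total out = 130.1 kmol; y_R = 76.28 / 130.1 = 0.5863.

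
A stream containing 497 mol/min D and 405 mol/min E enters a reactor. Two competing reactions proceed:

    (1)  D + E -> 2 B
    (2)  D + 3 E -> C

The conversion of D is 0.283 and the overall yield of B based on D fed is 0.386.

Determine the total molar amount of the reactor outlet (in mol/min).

Yield of B: 2ξ₁ / 497 = 0.386 → ξ₁ = 95.92 mol/min.
Conversion of D: 1ξ₁ + 1ξ₂ = 0.283 × 497 = 140.7 → ξ₂ = 44.73 mol/min.
Outlet amounts (n = n₀ + Σ ν·ξ):
  D: 497 − 1(95.92) − 1(44.73) = 356.3
  E: 405 − 1(95.92) − 3(44.73) = 174.9
  B: 0 + 2(95.92) = 191.8
  C: 0 + 1(44.73) = 44.73
Total out = 356.3 + 174.9 + 191.8 + 44.73 = 767.8 mol/min.

768 mol/min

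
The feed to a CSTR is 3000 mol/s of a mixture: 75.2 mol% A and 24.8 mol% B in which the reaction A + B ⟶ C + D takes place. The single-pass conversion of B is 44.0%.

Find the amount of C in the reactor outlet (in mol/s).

B reacted = 0.44 × 744 = 327.4 mol/s; ν_B = −1, so ξ = 327.4/1 = 327.4 mol/s.
Outlet amounts (n = n₀ + ν ξ):
  A: 2256 − 1(327.4) = 1929
  B: 744 − 1(327.4) = 416.6
  C: 0 + 1(327.4) = 327.4
  D: 0 + 1(327.4) = 327.4

327 mol/s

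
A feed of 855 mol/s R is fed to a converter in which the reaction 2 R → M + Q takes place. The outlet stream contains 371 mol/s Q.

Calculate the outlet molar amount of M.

371 mol/s

For Q: n = n₀ + 1ξ → 371 = 0 + 1ξ, giving ξ = 371 mol/s.
Outlet amounts (n = n₀ + ν ξ):
  R: 855 − 2(371) = 113
  M: 0 + 1(371) = 371
  Q: 0 + 1(371) = 371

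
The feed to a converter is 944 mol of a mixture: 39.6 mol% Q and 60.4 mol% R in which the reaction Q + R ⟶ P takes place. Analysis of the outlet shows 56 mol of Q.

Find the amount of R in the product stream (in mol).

252 mol

For Q: n = n₀ − 1ξ → 56 = 373.8 − 1ξ, giving ξ = 317.8 mol.
Outlet amounts (n = n₀ + ν ξ):
  Q: 373.8 − 1(317.8) = 56
  R: 570.2 − 1(317.8) = 252.4
  P: 0 + 1(317.8) = 317.8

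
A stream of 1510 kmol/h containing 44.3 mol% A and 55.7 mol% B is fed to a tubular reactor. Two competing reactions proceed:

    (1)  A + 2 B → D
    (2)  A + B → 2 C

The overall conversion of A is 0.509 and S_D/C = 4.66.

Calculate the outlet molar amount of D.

307 kmol/h

Conversion of A: A consumed = 0.509 × 668.9 = 340.5 kmol/h = 1ξ₁ + 1ξ₂.
Selectivity: 1ξ₁ / (2ξ₂) = 4.66 → ξ₁ = 9.32 ξ₂.
Substitute: (1·9.32 + 1) ξ₂ = 340.5 → ξ₂ = 32.99 kmol/h, ξ₁ = 307.5 kmol/h.
Outlet amounts (n = n₀ + Σ ν·ξ):
  A: 668.9 − 1(307.5) − 1(32.99) = 328.4
  B: 841.1 − 2(307.5) − 1(32.99) = 193.1
  D: 0 + 1(307.5) = 307.5
  C: 0 + 2(32.99) = 65.99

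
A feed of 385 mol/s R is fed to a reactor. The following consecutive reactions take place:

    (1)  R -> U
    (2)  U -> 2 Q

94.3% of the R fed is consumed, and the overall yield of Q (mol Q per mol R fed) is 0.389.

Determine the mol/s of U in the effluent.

Conversion of R: R consumed = 1ξ₁ = 0.943 × 385 → ξ₁ = 363.1 mol/s.
Yield of Q: 2ξ₂ / 385 = 0.389 → ξ₂ = 74.88 mol/s.
Outlet amounts (n = n₀ + Σ ν·ξ):
  R: 385 − 1(363.1) = 21.94
  U: 0 + 1(363.1) − 1(74.88) = 288.2
  Q: 0 + 2(74.88) = 149.8

288 mol/s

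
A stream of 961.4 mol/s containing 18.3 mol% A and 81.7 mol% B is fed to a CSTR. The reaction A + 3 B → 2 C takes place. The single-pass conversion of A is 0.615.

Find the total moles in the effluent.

745 mol/s

A reacted = 0.615 × 175.9 = 108.2 mol/s; ν_A = −1, so ξ = 108.2/1 = 108.2 mol/s.
Outlet amounts (n = n₀ + ν ξ):
  A: 175.9 − 1(108.2) = 67.74
  B: 785.5 − 3(108.2) = 460.9
  C: 0 + 2(108.2) = 216.4
Total out = 67.74 + 460.9 + 216.4 = 745 mol/s.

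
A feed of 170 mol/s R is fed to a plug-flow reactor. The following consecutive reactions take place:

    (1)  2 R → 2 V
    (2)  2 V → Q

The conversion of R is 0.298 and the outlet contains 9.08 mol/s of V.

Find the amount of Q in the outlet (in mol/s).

20.8 mol/s

Conversion of R: R consumed = 2ξ₁ = 0.298 × 170 → ξ₁ = 25.33 mol/s.
V balance: n_V = 0 + 2ξ₁ − 2ξ₂ = 9.08 → ξ₂ = (2·25.33 − 9.08)/2 = 20.79 mol/s.
Outlet amounts (n = n₀ + Σ ν·ξ):
  R: 170 − 2(25.33) = 119.3
  V: 0 + 2(25.33) − 2(20.79) = 9.08
  Q: 0 + 1(20.79) = 20.79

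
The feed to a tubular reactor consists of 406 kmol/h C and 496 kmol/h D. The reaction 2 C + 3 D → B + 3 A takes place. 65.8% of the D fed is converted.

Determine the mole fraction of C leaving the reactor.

0.238

D reacted = 0.658 × 496 = 326.4 kmol/h; ν_D = −3, so ξ = 326.4/3 = 108.8 kmol/h.
Outlet amounts (n = n₀ + ν ξ):
  C: 406 − 2(108.8) = 188.4
  D: 496 − 3(108.8) = 169.6
  B: 0 + 1(108.8) = 108.8
  A: 0 + 3(108.8) = 326.4
Total out = 793.2 kmol/h; y_C = 188.4 / 793.2 = 0.2375.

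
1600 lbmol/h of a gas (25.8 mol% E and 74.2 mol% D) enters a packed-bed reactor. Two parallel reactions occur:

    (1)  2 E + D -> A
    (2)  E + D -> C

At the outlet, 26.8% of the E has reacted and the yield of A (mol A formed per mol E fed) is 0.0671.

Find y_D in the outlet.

0.741

Yield of A: 1ξ₁ / 412.8 = 0.0671 → ξ₁ = 27.7 lbmol/h.
Conversion of E: 2ξ₁ + 1ξ₂ = 0.268 × 412.8 = 110.6 → ξ₂ = 55.23 lbmol/h.
Outlet amounts (n = n₀ + Σ ν·ξ):
  E: 412.8 − 2(27.7) − 1(55.23) = 302.2
  D: 1187 − 1(27.7) − 1(55.23) = 1104
  A: 0 + 1(27.7) = 27.7
  C: 0 + 1(55.23) = 55.23
Total out = 1489 lbmol/h; y_D = 1104 / 1489 = 0.7414.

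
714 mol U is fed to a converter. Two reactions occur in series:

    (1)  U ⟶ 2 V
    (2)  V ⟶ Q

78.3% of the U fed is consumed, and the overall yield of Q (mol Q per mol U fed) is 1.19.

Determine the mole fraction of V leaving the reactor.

0.211

Conversion of U: U consumed = 1ξ₁ = 0.783 × 714 → ξ₁ = 559.1 mol.
Yield of Q: 1ξ₂ / 714 = 1.19 → ξ₂ = 849.7 mol.
Outlet amounts (n = n₀ + Σ ν·ξ):
  U: 714 − 1(559.1) = 154.9
  V: 0 + 2(559.1) − 1(849.7) = 268.5
  Q: 0 + 1(849.7) = 849.7
Total out = 1273 mol; y_V = 268.5 / 1273 = 0.2109.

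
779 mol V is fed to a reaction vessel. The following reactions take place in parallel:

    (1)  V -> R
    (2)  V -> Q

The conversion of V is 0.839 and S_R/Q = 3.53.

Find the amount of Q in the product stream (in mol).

Conversion of V: V consumed = 0.839 × 779 = 653.6 mol = 1ξ₁ + 1ξ₂.
Selectivity: 1ξ₁ / (1ξ₂) = 3.53 → ξ₁ = 3.53 ξ₂.
Substitute: (1·3.53 + 1) ξ₂ = 653.6 → ξ₂ = 144.3 mol, ξ₁ = 509.3 mol.
Outlet amounts (n = n₀ + Σ ν·ξ):
  V: 779 − 1(509.3) − 1(144.3) = 125.4
  R: 0 + 1(509.3) = 509.3
  Q: 0 + 1(144.3) = 144.3

144 mol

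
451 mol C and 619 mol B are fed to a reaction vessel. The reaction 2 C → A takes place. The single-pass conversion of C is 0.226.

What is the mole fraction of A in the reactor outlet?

C reacted = 0.226 × 451 = 101.9 mol; ν_C = −2, so ξ = 101.9/2 = 50.96 mol.
Outlet amounts (n = n₀ + ν ξ):
  C: 451 − 2(50.96) = 349.1
  A: 0 + 1(50.96) = 50.96
  B: 619 (inert)
Total out = 1019 mol; y_A = 50.96 / 1019 = 0.05001.

0.05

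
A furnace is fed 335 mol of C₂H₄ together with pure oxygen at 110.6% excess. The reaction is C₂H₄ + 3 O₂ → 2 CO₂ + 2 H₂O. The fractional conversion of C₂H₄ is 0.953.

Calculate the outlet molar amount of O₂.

1160 mol

Stoichiometric O₂ = 3 × 335 = 1005 mol; O₂ fed = 1005 × 2.106 = 2117 mol.
Fuel reacted = 0.953 × 335 → ξ = 319.3 mol.
Outlet (n = n₀ + ν ξ):
  C₂H₄: 335 − 1(319.3) = 15.75
  O₂: 2117 − 3(319.3) = 1159
  CO₂: 0 + 2(319.3) = 638.5
  H₂O: 0 + 2(319.3) = 638.5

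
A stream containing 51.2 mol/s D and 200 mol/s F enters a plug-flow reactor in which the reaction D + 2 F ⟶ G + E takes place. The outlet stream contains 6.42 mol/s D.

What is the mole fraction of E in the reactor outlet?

0.217

For D: n = n₀ − 1ξ → 6.42 = 51.2 − 1ξ, giving ξ = 44.78 mol/s.
Outlet amounts (n = n₀ + ν ξ):
  D: 51.2 − 1(44.78) = 6.42
  F: 200 − 2(44.78) = 110.4
  G: 0 + 1(44.78) = 44.78
  E: 0 + 1(44.78) = 44.78
Total out = 206.4 mol/s; y_E = 44.78 / 206.4 = 0.2169.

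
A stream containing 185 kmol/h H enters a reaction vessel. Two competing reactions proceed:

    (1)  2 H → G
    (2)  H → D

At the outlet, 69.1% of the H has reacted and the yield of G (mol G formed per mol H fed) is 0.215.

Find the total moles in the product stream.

145 kmol/h

Yield of G: 1ξ₁ / 185 = 0.215 → ξ₁ = 39.77 kmol/h.
Conversion of H: 2ξ₁ + 1ξ₂ = 0.691 × 185 = 127.8 → ξ₂ = 48.28 kmol/h.
Outlet amounts (n = n₀ + Σ ν·ξ):
  H: 185 − 2(39.77) − 1(48.28) = 57.17
  G: 0 + 1(39.77) = 39.77
  D: 0 + 1(48.28) = 48.28
Total out = 57.17 + 39.77 + 48.28 = 145.2 kmol/h.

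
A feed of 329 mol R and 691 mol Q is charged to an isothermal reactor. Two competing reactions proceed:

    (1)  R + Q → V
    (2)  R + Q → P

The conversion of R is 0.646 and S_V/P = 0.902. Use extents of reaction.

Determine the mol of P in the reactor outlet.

Conversion of R: R consumed = 0.646 × 329 = 212.5 mol = 1ξ₁ + 1ξ₂.
Selectivity: 1ξ₁ / (1ξ₂) = 0.902 → ξ₁ = 0.902 ξ₂.
Substitute: (1·0.902 + 1) ξ₂ = 212.5 → ξ₂ = 111.7 mol, ξ₁ = 100.8 mol.
Outlet amounts (n = n₀ + Σ ν·ξ):
  R: 329 − 1(100.8) − 1(111.7) = 116.5
  Q: 691 − 1(100.8) − 1(111.7) = 478.5
  V: 0 + 1(100.8) = 100.8
  P: 0 + 1(111.7) = 111.7

112 mol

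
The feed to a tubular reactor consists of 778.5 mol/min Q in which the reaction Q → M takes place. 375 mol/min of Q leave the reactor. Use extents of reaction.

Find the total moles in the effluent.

778 mol/min

For Q: n = n₀ − 1ξ → 375 = 778.5 − 1ξ, giving ξ = 403.5 mol/min.
Outlet amounts (n = n₀ + ν ξ):
  Q: 778.5 − 1(403.5) = 375
  M: 0 + 1(403.5) = 403.5
Total out = 375 + 403.5 = 778.5 mol/min.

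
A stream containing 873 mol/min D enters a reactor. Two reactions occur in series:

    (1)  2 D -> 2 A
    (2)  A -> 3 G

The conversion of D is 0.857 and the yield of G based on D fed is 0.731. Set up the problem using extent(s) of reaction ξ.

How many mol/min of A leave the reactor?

Conversion of D: D consumed = 2ξ₁ = 0.857 × 873 → ξ₁ = 374.1 mol/min.
Yield of G: 3ξ₂ / 873 = 0.731 → ξ₂ = 212.7 mol/min.
Outlet amounts (n = n₀ + Σ ν·ξ):
  D: 873 − 2(374.1) = 124.8
  A: 0 + 2(374.1) − 1(212.7) = 535.4
  G: 0 + 3(212.7) = 638.2

535 mol/min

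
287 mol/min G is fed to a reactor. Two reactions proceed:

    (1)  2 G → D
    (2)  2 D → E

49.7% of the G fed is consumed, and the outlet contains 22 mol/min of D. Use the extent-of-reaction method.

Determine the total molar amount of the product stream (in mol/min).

Conversion of G: G consumed = 2ξ₁ = 0.497 × 287 → ξ₁ = 71.32 mol/min.
D balance: n_D = 0 + 1ξ₁ − 2ξ₂ = 22 → ξ₂ = (1·71.32 − 22)/2 = 24.66 mol/min.
Outlet amounts (n = n₀ + Σ ν·ξ):
  G: 287 − 2(71.32) = 144.4
  D: 0 + 1(71.32) − 2(24.66) = 22
  E: 0 + 1(24.66) = 24.66
Total out = 144.4 + 22 + 24.66 = 191 mol/min.

191 mol/min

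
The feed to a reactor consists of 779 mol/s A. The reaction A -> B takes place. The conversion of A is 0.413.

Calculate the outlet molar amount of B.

322 mol/s

A reacted = 0.413 × 779 = 321.7 mol/s; ν_A = −1, so ξ = 321.7/1 = 321.7 mol/s.
Outlet amounts (n = n₀ + ν ξ):
  A: 779 − 1(321.7) = 457.3
  B: 0 + 1(321.7) = 321.7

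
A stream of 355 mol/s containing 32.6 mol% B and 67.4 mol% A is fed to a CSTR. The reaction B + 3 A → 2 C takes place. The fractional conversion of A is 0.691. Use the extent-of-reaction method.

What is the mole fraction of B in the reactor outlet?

0.248

A reacted = 0.691 × 239.3 = 165.3 mol/s; ν_A = −3, so ξ = 165.3/3 = 55.11 mol/s.
Outlet amounts (n = n₀ + ν ξ):
  B: 115.7 − 1(55.11) = 60.62
  A: 239.3 − 3(55.11) = 73.93
  C: 0 + 2(55.11) = 110.2
Total out = 244.8 mol/s; y_B = 60.62 / 244.8 = 0.2476.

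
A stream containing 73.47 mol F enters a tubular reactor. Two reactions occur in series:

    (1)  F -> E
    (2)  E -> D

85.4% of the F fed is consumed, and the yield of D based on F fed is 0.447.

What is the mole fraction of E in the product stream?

0.407

Conversion of F: F consumed = 1ξ₁ = 0.854 × 73.47 → ξ₁ = 62.74 mol.
Yield of D: 1ξ₂ / 73.47 = 0.447 → ξ₂ = 32.84 mol.
Outlet amounts (n = n₀ + Σ ν·ξ):
  F: 73.47 − 1(62.74) = 10.73
  E: 0 + 1(62.74) − 1(32.84) = 29.9
  D: 0 + 1(32.84) = 32.84
Total out = 73.47 mol; y_E = 29.9 / 73.47 = 0.407.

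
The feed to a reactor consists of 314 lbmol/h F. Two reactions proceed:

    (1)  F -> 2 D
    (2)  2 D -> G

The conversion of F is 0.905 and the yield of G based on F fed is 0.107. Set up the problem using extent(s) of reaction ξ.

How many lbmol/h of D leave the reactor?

501 lbmol/h

Conversion of F: F consumed = 1ξ₁ = 0.905 × 314 → ξ₁ = 284.2 lbmol/h.
Yield of G: 1ξ₂ / 314 = 0.107 → ξ₂ = 33.6 lbmol/h.
Outlet amounts (n = n₀ + Σ ν·ξ):
  F: 314 − 1(284.2) = 29.83
  D: 0 + 2(284.2) − 2(33.6) = 501.1
  G: 0 + 1(33.6) = 33.6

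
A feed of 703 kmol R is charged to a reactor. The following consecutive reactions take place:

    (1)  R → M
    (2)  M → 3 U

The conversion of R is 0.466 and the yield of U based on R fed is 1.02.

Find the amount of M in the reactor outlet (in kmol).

Conversion of R: R consumed = 1ξ₁ = 0.466 × 703 → ξ₁ = 327.6 kmol.
Yield of U: 3ξ₂ / 703 = 1.02 → ξ₂ = 239 kmol.
Outlet amounts (n = n₀ + Σ ν·ξ):
  R: 703 − 1(327.6) = 375.4
  M: 0 + 1(327.6) − 1(239) = 88.58
  U: 0 + 3(239) = 717.1

88.6 kmol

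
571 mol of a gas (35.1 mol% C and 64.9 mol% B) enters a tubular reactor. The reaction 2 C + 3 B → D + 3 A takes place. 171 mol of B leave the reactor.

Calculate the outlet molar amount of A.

For B: n = n₀ − 3ξ → 171 = 370.6 − 3ξ, giving ξ = 66.53 mol.
Outlet amounts (n = n₀ + ν ξ):
  C: 200.4 − 2(66.53) = 67.37
  B: 370.6 − 3(66.53) = 171
  D: 0 + 1(66.53) = 66.53
  A: 0 + 3(66.53) = 199.6

200 mol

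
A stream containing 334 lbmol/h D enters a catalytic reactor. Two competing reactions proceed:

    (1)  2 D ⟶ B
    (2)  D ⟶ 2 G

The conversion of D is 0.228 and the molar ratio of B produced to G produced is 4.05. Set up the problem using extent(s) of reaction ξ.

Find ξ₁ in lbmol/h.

Conversion of D: D consumed = 0.228 × 334 = 76.15 lbmol/h = 2ξ₁ + 1ξ₂.
Selectivity: 1ξ₁ / (2ξ₂) = 4.05 → ξ₁ = 8.1 ξ₂.
Substitute: (2·8.1 + 1) ξ₂ = 76.15 → ξ₂ = 4.427 lbmol/h, ξ₁ = 35.86 lbmol/h.
Outlet amounts (n = n₀ + Σ ν·ξ):
  D: 334 − 2(35.86) − 1(4.427) = 257.8
  B: 0 + 1(35.86) = 35.86
  G: 0 + 2(4.427) = 8.855

ξ₁ = 35.9 lbmol/h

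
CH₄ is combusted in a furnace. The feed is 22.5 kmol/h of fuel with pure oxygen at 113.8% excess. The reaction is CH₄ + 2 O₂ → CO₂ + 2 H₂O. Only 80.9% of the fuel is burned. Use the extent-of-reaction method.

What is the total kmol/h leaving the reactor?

119 kmol/h

Stoichiometric O₂ = 2 × 22.5 = 45 kmol/h; O₂ fed = 45 × 2.138 = 96.21 kmol/h.
Fuel reacted = 0.809 × 22.5 → ξ = 18.2 kmol/h.
Outlet (n = n₀ + ν ξ):
  CH₄: 22.5 − 1(18.2) = 4.297
  O₂: 96.21 − 2(18.2) = 59.8
  CO₂: 0 + 1(18.2) = 18.2
  H₂O: 0 + 2(18.2) = 36.41
Total out = 4.297 + 59.8 + 18.2 + 36.41 = 118.7 kmol/h.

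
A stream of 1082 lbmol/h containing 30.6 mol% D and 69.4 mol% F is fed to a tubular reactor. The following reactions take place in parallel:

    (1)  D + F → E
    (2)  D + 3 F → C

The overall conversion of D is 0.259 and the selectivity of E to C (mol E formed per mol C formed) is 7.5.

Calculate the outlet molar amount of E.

75.7 lbmol/h

Conversion of D: D consumed = 0.259 × 331.1 = 85.75 lbmol/h = 1ξ₁ + 1ξ₂.
Selectivity: 1ξ₁ / (1ξ₂) = 7.5 → ξ₁ = 7.5 ξ₂.
Substitute: (1·7.5 + 1) ξ₂ = 85.75 → ξ₂ = 10.09 lbmol/h, ξ₁ = 75.66 lbmol/h.
Outlet amounts (n = n₀ + Σ ν·ξ):
  D: 331.1 − 1(75.66) − 1(10.09) = 245.3
  F: 750.9 − 1(75.66) − 3(10.09) = 645
  E: 0 + 1(75.66) = 75.66
  C: 0 + 1(10.09) = 10.09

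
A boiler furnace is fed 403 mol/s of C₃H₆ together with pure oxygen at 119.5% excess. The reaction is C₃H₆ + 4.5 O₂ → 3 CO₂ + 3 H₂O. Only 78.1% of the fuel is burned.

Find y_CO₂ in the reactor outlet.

0.208

Stoichiometric O₂ = 4.5 × 403 = 1814 mol/s; O₂ fed = 1814 × 2.195 = 3981 mol/s.
Fuel reacted = 0.781 × 403 → ξ = 314.7 mol/s.
Outlet (n = n₀ + ν ξ):
  C₃H₆: 403 − 1(314.7) = 88.26
  O₂: 3981 − 4.5(314.7) = 2564
  CO₂: 0 + 3(314.7) = 944.2
  H₂O: 0 + 3(314.7) = 944.2
Total out = 4541 mol/s; y_CO₂ = 944.2 / 4541 = 0.2079.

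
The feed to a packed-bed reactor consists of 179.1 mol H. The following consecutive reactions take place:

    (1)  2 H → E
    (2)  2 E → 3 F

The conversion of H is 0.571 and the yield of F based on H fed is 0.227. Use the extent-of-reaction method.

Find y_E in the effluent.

Conversion of H: H consumed = 2ξ₁ = 0.571 × 179.1 → ξ₁ = 51.13 mol.
Yield of F: 3ξ₂ / 179.1 = 0.227 → ξ₂ = 13.55 mol.
Outlet amounts (n = n₀ + Σ ν·ξ):
  H: 179.1 − 2(51.13) = 76.83
  E: 0 + 1(51.13) − 2(13.55) = 24.03
  F: 0 + 3(13.55) = 40.66
Total out = 141.5 mol; y_E = 24.03 / 141.5 = 0.1698.

0.17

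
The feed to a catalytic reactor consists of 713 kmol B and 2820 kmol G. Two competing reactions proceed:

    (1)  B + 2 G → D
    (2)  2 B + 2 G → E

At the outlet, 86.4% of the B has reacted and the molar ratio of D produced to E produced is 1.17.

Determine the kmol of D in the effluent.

Conversion of B: B consumed = 0.864 × 713 = 616 kmol = 1ξ₁ + 2ξ₂.
Selectivity: 1ξ₁ / (1ξ₂) = 1.17 → ξ₁ = 1.17 ξ₂.
Substitute: (1·1.17 + 2) ξ₂ = 616 → ξ₂ = 194.3 kmol, ξ₁ = 227.4 kmol.
Outlet amounts (n = n₀ + Σ ν·ξ):
  B: 713 − 1(227.4) − 2(194.3) = 96.97
  G: 2820 − 2(227.4) − 2(194.3) = 1977
  D: 0 + 1(227.4) = 227.4
  E: 0 + 1(194.3) = 194.3

227 kmol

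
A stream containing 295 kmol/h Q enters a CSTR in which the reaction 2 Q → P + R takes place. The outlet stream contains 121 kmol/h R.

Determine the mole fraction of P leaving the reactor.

0.41

For R: n = n₀ + 1ξ → 121 = 0 + 1ξ, giving ξ = 121 kmol/h.
Outlet amounts (n = n₀ + ν ξ):
  Q: 295 − 2(121) = 53
  P: 0 + 1(121) = 121
  R: 0 + 1(121) = 121
Total out = 295 kmol/h; y_P = 121 / 295 = 0.4102.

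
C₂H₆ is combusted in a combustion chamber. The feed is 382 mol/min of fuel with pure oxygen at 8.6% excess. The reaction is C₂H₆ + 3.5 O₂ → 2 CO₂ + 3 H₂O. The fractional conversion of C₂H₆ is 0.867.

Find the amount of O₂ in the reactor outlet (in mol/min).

Stoichiometric O₂ = 3.5 × 382 = 1337 mol/min; O₂ fed = 1337 × 1.086 = 1452 mol/min.
Fuel reacted = 0.867 × 382 → ξ = 331.2 mol/min.
Outlet (n = n₀ + ν ξ):
  C₂H₆: 382 − 1(331.2) = 50.81
  O₂: 1452 − 3.5(331.2) = 292.8
  CO₂: 0 + 2(331.2) = 662.4
  H₂O: 0 + 3(331.2) = 993.6

293 mol/min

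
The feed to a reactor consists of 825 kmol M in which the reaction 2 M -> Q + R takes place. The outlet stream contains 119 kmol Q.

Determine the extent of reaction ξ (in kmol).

For Q: n = n₀ + 1ξ → 119 = 0 + 1ξ, giving ξ = 119 kmol.
Outlet amounts (n = n₀ + ν ξ):
  M: 825 − 2(119) = 587
  Q: 0 + 1(119) = 119
  R: 0 + 1(119) = 119

ξ = 119 kmol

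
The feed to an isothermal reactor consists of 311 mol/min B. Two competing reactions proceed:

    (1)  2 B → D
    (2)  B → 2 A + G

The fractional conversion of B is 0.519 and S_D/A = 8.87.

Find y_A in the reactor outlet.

0.0367

Conversion of B: B consumed = 0.519 × 311 = 161.4 mol/min = 2ξ₁ + 1ξ₂.
Selectivity: 1ξ₁ / (2ξ₂) = 8.87 → ξ₁ = 17.74 ξ₂.
Substitute: (2·17.74 + 1) ξ₂ = 161.4 → ξ₂ = 4.425 mol/min, ξ₁ = 78.49 mol/min.
Outlet amounts (n = n₀ + Σ ν·ξ):
  B: 311 − 2(78.49) − 1(4.425) = 149.6
  D: 0 + 1(78.49) = 78.49
  A: 0 + 2(4.425) = 8.849
  G: 0 + 1(4.425) = 4.425
Total out = 241.4 mol/min; y_A = 8.849 / 241.4 = 0.03666.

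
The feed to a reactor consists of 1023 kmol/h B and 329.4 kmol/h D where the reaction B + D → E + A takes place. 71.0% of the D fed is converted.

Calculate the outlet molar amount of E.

D reacted = 0.71 × 329.4 = 233.9 kmol/h; ν_D = −1, so ξ = 233.9/1 = 233.9 kmol/h.
Outlet amounts (n = n₀ + ν ξ):
  B: 1023 − 1(233.9) = 789.1
  D: 329.4 − 1(233.9) = 95.53
  E: 0 + 1(233.9) = 233.9
  A: 0 + 1(233.9) = 233.9

234 kmol/h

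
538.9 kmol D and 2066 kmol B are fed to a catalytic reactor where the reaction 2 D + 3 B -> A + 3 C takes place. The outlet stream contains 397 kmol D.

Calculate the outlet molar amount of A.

70.9 kmol

For D: n = n₀ − 2ξ → 397 = 538.9 − 2ξ, giving ξ = 70.95 kmol.
Outlet amounts (n = n₀ + ν ξ):
  D: 538.9 − 2(70.95) = 397
  B: 2066 − 3(70.95) = 1853
  A: 0 + 1(70.95) = 70.95
  C: 0 + 3(70.95) = 212.8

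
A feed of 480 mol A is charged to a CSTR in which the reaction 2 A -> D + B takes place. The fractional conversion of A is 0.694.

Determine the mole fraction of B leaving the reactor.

A reacted = 0.694 × 480 = 333.1 mol; ν_A = −2, so ξ = 333.1/2 = 166.6 mol.
Outlet amounts (n = n₀ + ν ξ):
  A: 480 − 2(166.6) = 146.9
  D: 0 + 1(166.6) = 166.6
  B: 0 + 1(166.6) = 166.6
Total out = 480 mol; y_B = 166.6 / 480 = 0.347.

0.347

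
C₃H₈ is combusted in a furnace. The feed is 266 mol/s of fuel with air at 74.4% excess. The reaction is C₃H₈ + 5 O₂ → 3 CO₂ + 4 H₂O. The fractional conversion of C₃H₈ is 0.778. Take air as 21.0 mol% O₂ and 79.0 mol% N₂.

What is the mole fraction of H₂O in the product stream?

0.0719

Stoichiometric O₂ = 5 × 266 = 1330 mol/s; O₂ fed = 1330 × 1.744 = 2320 mol/s.
N₂ fed = 2320 × 79/21 = 8726 mol/s.
Fuel reacted = 0.778 × 266 → ξ = 206.9 mol/s.
Outlet (n = n₀ + ν ξ):
  C₃H₈: 266 − 1(206.9) = 59.05
  O₂: 2320 − 5(206.9) = 1285
  N₂: 8726 (inert)
  CO₂: 0 + 3(206.9) = 620.8
  H₂O: 0 + 4(206.9) = 827.8
Total out = 11520 mol/s; y_H₂O = 827.8 / 11520 = 0.07187.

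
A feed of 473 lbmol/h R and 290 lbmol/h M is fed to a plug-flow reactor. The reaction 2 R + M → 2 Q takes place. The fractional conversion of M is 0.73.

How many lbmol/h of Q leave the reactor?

423 lbmol/h

M reacted = 0.73 × 290 = 211.7 lbmol/h; ν_M = −1, so ξ = 211.7/1 = 211.7 lbmol/h.
Outlet amounts (n = n₀ + ν ξ):
  R: 473 − 2(211.7) = 49.6
  M: 290 − 1(211.7) = 78.3
  Q: 0 + 2(211.7) = 423.4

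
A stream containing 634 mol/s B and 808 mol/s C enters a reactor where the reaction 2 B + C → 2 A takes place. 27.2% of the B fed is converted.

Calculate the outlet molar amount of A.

172 mol/s

B reacted = 0.272 × 634 = 172.4 mol/s; ν_B = −2, so ξ = 172.4/2 = 86.22 mol/s.
Outlet amounts (n = n₀ + ν ξ):
  B: 634 − 2(86.22) = 461.6
  C: 808 − 1(86.22) = 721.8
  A: 0 + 2(86.22) = 172.4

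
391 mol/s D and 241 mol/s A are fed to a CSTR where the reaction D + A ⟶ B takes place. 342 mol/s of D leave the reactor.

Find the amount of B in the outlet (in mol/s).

For D: n = n₀ − 1ξ → 342 = 391 − 1ξ, giving ξ = 49 mol/s.
Outlet amounts (n = n₀ + ν ξ):
  D: 391 − 1(49) = 342
  A: 241 − 1(49) = 192
  B: 0 + 1(49) = 49

49 mol/s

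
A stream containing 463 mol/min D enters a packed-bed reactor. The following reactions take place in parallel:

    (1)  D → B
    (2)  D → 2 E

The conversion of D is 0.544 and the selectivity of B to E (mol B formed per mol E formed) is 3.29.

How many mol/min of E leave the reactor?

66.5 mol/min

Conversion of D: D consumed = 0.544 × 463 = 251.9 mol/min = 1ξ₁ + 1ξ₂.
Selectivity: 1ξ₁ / (2ξ₂) = 3.29 → ξ₁ = 6.58 ξ₂.
Substitute: (1·6.58 + 1) ξ₂ = 251.9 → ξ₂ = 33.23 mol/min, ξ₁ = 218.6 mol/min.
Outlet amounts (n = n₀ + Σ ν·ξ):
  D: 463 − 1(218.6) − 1(33.23) = 211.1
  B: 0 + 1(218.6) = 218.6
  E: 0 + 2(33.23) = 66.46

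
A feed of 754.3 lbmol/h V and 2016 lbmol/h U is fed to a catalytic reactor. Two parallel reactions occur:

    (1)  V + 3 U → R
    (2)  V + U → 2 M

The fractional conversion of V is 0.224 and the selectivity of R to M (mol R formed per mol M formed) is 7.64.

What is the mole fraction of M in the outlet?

Conversion of V: V consumed = 0.224 × 754.3 = 169 lbmol/h = 1ξ₁ + 1ξ₂.
Selectivity: 1ξ₁ / (2ξ₂) = 7.64 → ξ₁ = 15.28 ξ₂.
Substitute: (1·15.28 + 1) ξ₂ = 169 → ξ₂ = 10.38 lbmol/h, ξ₁ = 158.6 lbmol/h.
Outlet amounts (n = n₀ + Σ ν·ξ):
  V: 754.3 − 1(158.6) − 1(10.38) = 585.3
  U: 2016 − 3(158.6) − 1(10.38) = 1530
  R: 0 + 1(158.6) = 158.6
  M: 0 + 2(10.38) = 20.76
Total out = 2295 lbmol/h; y_M = 20.76 / 2295 = 0.009046.

0.00905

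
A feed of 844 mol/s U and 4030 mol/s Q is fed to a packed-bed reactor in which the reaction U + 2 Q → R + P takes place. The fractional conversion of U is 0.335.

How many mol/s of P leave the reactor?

283 mol/s

U reacted = 0.335 × 844 = 282.7 mol/s; ν_U = −1, so ξ = 282.7/1 = 282.7 mol/s.
Outlet amounts (n = n₀ + ν ξ):
  U: 844 − 1(282.7) = 561.3
  Q: 4030 − 2(282.7) = 3465
  R: 0 + 1(282.7) = 282.7
  P: 0 + 1(282.7) = 282.7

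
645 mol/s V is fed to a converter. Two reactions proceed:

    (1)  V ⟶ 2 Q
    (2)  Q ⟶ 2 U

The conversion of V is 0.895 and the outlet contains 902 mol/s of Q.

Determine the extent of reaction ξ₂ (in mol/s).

Conversion of V: V consumed = 1ξ₁ = 0.895 × 645 → ξ₁ = 577.3 mol/s.
Q balance: n_Q = 0 + 2ξ₁ − 1ξ₂ = 902 → ξ₂ = (2·577.3 − 902)/1 = 252.5 mol/s.
Outlet amounts (n = n₀ + Σ ν·ξ):
  V: 645 − 1(577.3) = 67.73
  Q: 0 + 2(577.3) − 1(252.5) = 902
  U: 0 + 2(252.5) = 505.1

ξ₂ = 253 mol/s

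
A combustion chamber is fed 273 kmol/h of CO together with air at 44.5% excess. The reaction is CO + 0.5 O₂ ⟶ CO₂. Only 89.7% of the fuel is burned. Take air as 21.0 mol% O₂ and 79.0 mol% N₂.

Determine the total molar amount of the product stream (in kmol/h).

Stoichiometric O₂ = 0.5 × 273 = 136.5 kmol/h; O₂ fed = 136.5 × 1.445 = 197.2 kmol/h.
N₂ fed = 197.2 × 79/21 = 742 kmol/h.
Fuel reacted = 0.897 × 273 → ξ = 244.9 kmol/h.
Outlet (n = n₀ + ν ξ):
  CO: 273 − 1(244.9) = 28.12
  O₂: 197.2 − 0.5(244.9) = 74.8
  N₂: 742 (inert)
  CO₂: 0 + 1(244.9) = 244.9
Total out = 28.12 + 74.8 + 742 + 244.9 = 1090 kmol/h.

1090 kmol/h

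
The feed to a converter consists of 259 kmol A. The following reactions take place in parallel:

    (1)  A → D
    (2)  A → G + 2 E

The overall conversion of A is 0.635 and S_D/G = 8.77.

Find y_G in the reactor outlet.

0.0575

Conversion of A: A consumed = 0.635 × 259 = 164.5 kmol = 1ξ₁ + 1ξ₂.
Selectivity: 1ξ₁ / (1ξ₂) = 8.77 → ξ₁ = 8.77 ξ₂.
Substitute: (1·8.77 + 1) ξ₂ = 164.5 → ξ₂ = 16.83 kmol, ξ₁ = 147.6 kmol.
Outlet amounts (n = n₀ + Σ ν·ξ):
  A: 259 − 1(147.6) − 1(16.83) = 94.53
  D: 0 + 1(147.6) = 147.6
  G: 0 + 1(16.83) = 16.83
  E: 0 + 2(16.83) = 33.67
Total out = 292.7 kmol; y_G = 16.83 / 292.7 = 0.05752.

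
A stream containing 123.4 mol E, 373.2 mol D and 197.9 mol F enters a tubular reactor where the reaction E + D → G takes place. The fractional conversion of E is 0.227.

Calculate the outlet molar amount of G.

28 mol

E reacted = 0.227 × 123.4 = 28.01 mol; ν_E = −1, so ξ = 28.01/1 = 28.01 mol.
Outlet amounts (n = n₀ + ν ξ):
  E: 123.4 − 1(28.01) = 95.39
  D: 373.2 − 1(28.01) = 345.2
  G: 0 + 1(28.01) = 28.01
  F: 197.9 (inert)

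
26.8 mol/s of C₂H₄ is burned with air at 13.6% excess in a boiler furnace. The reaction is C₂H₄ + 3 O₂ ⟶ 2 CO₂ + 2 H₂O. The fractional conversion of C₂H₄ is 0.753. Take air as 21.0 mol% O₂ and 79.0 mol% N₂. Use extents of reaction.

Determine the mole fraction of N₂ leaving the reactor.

Stoichiometric O₂ = 3 × 26.8 = 80.4 mol/s; O₂ fed = 80.4 × 1.136 = 91.33 mol/s.
N₂ fed = 91.33 × 79/21 = 343.6 mol/s.
Fuel reacted = 0.753 × 26.8 → ξ = 20.18 mol/s.
Outlet (n = n₀ + ν ξ):
  C₂H₄: 26.8 − 1(20.18) = 6.62
  O₂: 91.33 − 3(20.18) = 30.79
  N₂: 343.6 (inert)
  CO₂: 0 + 2(20.18) = 40.36
  H₂O: 0 + 2(20.18) = 40.36
Total out = 461.7 mol/s; y_N₂ = 343.6 / 461.7 = 0.7441.

0.744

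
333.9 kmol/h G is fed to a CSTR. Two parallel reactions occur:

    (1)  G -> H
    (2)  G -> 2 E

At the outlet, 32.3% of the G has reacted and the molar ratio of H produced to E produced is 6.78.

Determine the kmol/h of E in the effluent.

14.8 kmol/h

Conversion of G: G consumed = 0.323 × 333.9 = 107.8 kmol/h = 1ξ₁ + 1ξ₂.
Selectivity: 1ξ₁ / (2ξ₂) = 6.78 → ξ₁ = 13.56 ξ₂.
Substitute: (1·13.56 + 1) ξ₂ = 107.8 → ξ₂ = 7.407 kmol/h, ξ₁ = 100.4 kmol/h.
Outlet amounts (n = n₀ + Σ ν·ξ):
  G: 333.9 − 1(100.4) − 1(7.407) = 226.1
  H: 0 + 1(100.4) = 100.4
  E: 0 + 2(7.407) = 14.81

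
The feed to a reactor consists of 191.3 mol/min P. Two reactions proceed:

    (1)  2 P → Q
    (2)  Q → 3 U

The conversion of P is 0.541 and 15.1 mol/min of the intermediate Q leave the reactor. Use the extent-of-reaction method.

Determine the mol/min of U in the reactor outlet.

110 mol/min

Conversion of P: P consumed = 2ξ₁ = 0.541 × 191.3 → ξ₁ = 51.75 mol/min.
Q balance: n_Q = 0 + 1ξ₁ − 1ξ₂ = 15.1 → ξ₂ = (1·51.75 − 15.1)/1 = 36.65 mol/min.
Outlet amounts (n = n₀ + Σ ν·ξ):
  P: 191.3 − 2(51.75) = 87.81
  Q: 0 + 1(51.75) − 1(36.65) = 15.1
  U: 0 + 3(36.65) = 109.9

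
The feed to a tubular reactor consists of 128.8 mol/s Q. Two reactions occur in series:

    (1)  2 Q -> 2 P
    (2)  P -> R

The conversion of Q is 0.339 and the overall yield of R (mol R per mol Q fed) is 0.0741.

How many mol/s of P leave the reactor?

Conversion of Q: Q consumed = 2ξ₁ = 0.339 × 128.8 → ξ₁ = 21.83 mol/s.
Yield of R: 1ξ₂ / 128.8 = 0.0741 → ξ₂ = 9.544 mol/s.
Outlet amounts (n = n₀ + Σ ν·ξ):
  Q: 128.8 − 2(21.83) = 85.14
  P: 0 + 2(21.83) − 1(9.544) = 34.12
  R: 0 + 1(9.544) = 9.544

34.1 mol/s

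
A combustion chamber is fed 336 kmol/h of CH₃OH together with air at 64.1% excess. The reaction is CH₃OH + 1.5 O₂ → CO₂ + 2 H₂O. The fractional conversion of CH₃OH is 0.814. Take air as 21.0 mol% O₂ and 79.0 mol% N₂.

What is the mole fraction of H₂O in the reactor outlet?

0.124

Stoichiometric O₂ = 1.5 × 336 = 504 kmol/h; O₂ fed = 504 × 1.641 = 827.1 kmol/h.
N₂ fed = 827.1 × 79/21 = 3111 kmol/h.
Fuel reacted = 0.814 × 336 → ξ = 273.5 kmol/h.
Outlet (n = n₀ + ν ξ):
  CH₃OH: 336 − 1(273.5) = 62.5
  O₂: 827.1 − 1.5(273.5) = 416.8
  N₂: 3111 (inert)
  CO₂: 0 + 1(273.5) = 273.5
  H₂O: 0 + 2(273.5) = 547
Total out = 4411 kmol/h; y_H₂O = 547 / 4411 = 0.124.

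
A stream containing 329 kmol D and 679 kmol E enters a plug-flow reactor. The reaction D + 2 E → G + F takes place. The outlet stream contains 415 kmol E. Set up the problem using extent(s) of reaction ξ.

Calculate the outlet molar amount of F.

For E: n = n₀ − 2ξ → 415 = 679 − 2ξ, giving ξ = 132 kmol.
Outlet amounts (n = n₀ + ν ξ):
  D: 329 − 1(132) = 197
  E: 679 − 2(132) = 415
  G: 0 + 1(132) = 132
  F: 0 + 1(132) = 132

132 kmol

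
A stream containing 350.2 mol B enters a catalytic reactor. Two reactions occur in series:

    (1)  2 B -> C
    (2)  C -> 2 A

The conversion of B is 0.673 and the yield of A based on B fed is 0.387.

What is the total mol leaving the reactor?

300 mol

Conversion of B: B consumed = 2ξ₁ = 0.673 × 350.2 → ξ₁ = 117.8 mol.
Yield of A: 2ξ₂ / 350.2 = 0.387 → ξ₂ = 67.76 mol.
Outlet amounts (n = n₀ + Σ ν·ξ):
  B: 350.2 − 2(117.8) = 114.5
  C: 0 + 1(117.8) − 1(67.76) = 50.08
  A: 0 + 2(67.76) = 135.5
Total out = 114.5 + 50.08 + 135.5 = 300.1 mol.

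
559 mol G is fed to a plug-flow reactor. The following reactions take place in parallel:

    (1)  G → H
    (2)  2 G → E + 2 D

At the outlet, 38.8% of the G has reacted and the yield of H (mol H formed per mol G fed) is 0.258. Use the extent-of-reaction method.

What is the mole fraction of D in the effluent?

Yield of H: 1ξ₁ / 559 = 0.258 → ξ₁ = 144.2 mol.
Conversion of G: 1ξ₁ + 2ξ₂ = 0.388 × 559 = 216.9 → ξ₂ = 36.33 mol.
Outlet amounts (n = n₀ + Σ ν·ξ):
  G: 559 − 1(144.2) − 2(36.33) = 342.1
  H: 0 + 1(144.2) = 144.2
  E: 0 + 1(36.33) = 36.33
  D: 0 + 2(36.33) = 72.67
Total out = 595.3 mol; y_D = 72.67 / 595.3 = 0.1221.

0.122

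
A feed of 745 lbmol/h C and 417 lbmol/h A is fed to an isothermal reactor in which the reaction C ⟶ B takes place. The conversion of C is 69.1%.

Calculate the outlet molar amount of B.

C reacted = 0.691 × 745 = 514.8 lbmol/h; ν_C = −1, so ξ = 514.8/1 = 514.8 lbmol/h.
Outlet amounts (n = n₀ + ν ξ):
  C: 745 − 1(514.8) = 230.2
  B: 0 + 1(514.8) = 514.8
  A: 417 (inert)

515 lbmol/h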